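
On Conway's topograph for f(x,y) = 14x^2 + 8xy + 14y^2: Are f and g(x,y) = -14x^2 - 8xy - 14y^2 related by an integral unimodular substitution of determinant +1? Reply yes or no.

D₁ = -720, D₂ = -720
f: reduced (well bottom): (14,8,14) with a≤c, −a<b≤a
g is negative-definite; reduce −g:
−g: reduced (well bottom): (14,8,14) with a≤c, −a<b≤a
flip sign back: reduced form of g is (-14,-8,-14)
reduced forms (14, 8, 14) vs (-14, -8, -14) ⇒ inequivalent

no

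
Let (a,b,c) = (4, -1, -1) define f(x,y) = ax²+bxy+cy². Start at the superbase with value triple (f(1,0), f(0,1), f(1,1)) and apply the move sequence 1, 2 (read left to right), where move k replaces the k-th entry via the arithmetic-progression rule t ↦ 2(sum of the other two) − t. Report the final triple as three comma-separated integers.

start (4,-1,2) = (f(1,0),f(0,1),f(1,1))
replace slot 1: 2·((-1)+2) − 4 = -2 → (-2,-1,2)
replace slot 2: 2·((-2)+2) − (-1) = 1 → (-2,1,2)

-2,1,2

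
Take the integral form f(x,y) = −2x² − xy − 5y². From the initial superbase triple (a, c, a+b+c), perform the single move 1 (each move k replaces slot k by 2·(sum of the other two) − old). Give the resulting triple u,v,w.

start (-2,-5,-8) = (f(1,0),f(0,1),f(1,1))
replace slot 1: 2·((-5)+(-8)) − (-2) = -24 → (-24,-5,-8)

-24,-5,-8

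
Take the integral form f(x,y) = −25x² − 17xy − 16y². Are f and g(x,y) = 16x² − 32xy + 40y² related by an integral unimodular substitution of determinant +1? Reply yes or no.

D₁ = -1311, D₂ = -1536
discriminants differ ⇒ not SL₂(ℤ)-equivalent

no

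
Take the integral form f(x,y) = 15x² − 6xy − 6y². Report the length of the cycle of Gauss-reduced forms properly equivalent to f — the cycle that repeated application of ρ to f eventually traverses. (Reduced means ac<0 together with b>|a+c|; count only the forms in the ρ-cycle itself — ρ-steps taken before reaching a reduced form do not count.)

D = 396, ⌊√D⌋ = 19
descent: ρ → (-6,18,3)  [lands on river]
river: ρ → (3,18,-6)
ρ-cycle length = 2 (tail of 1 descent step not counted)

2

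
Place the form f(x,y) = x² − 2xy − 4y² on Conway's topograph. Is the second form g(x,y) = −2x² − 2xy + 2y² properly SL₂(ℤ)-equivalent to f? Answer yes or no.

D₁ = 20, D₂ = 20
river cycle of f (length 2): (1, 4, -1), (-1, 4, 1)
river cycle of g (length 2): (2, 2, -2), (-2, 2, 2)
cycles differ ⇒ inequivalent

no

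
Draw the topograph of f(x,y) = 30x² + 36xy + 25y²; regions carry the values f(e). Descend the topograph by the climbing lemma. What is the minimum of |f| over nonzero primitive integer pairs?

translate: b→-24 (≡36 mod 60), so (30,36,25)→(30,-24,19)
flip: (30,-24,19)→(19,24,30)
translate: b→-14 (≡24 mod 38), so (19,24,30)→(19,-14,25)
reduced (well bottom): (19,-14,25) with a≤c, −a<b≤a
well minimum = a = 19

19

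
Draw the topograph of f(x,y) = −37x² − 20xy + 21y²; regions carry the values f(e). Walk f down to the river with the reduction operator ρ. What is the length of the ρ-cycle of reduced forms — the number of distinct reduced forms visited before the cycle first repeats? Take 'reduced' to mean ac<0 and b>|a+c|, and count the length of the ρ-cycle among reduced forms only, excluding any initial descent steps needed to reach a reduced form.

D = 3508, ⌊√D⌋ = 59
descent: ρ → (21,20,-37)  [lands on river]
river: ρ → (-37,54,4)
river: ρ → (4,58,-9)
river: ρ → (-9,50,28)
river: ρ → (28,6,-31)
river: ρ → (-31,56,3)
river: ρ → (3,58,-12)
river: ρ → (-12,38,43)
river: ρ → (43,48,-7)
river: ρ → (-7,50,36)
river: ρ → (36,22,-21)
river: ρ → (-21,20,37)
river: ρ → (37,54,-4)
river: ρ → (-4,58,9)
river: ρ → (9,50,-28)
river: ρ → (-28,6,31)
river: ρ → (31,56,-3)
river: ρ → (-3,58,12)
river: ρ → (12,38,-43)
river: ρ → (-43,48,7)
river: ρ → (7,50,-36)
river: ρ → (-36,22,21)
ρ-cycle length = 22 (tail of 1 descent step not counted)

22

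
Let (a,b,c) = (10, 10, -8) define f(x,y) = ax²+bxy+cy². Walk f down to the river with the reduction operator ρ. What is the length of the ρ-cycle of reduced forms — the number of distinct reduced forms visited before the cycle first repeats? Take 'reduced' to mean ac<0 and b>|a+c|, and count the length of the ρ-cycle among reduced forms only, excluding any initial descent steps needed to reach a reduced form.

D = 420, ⌊√D⌋ = 20
river: ρ → (-8,6,12)
river: ρ → (12,18,-2)
river: ρ → (-2,18,12)
river: ρ → (12,6,-8)
river: ρ → (-8,10,10)
river: ρ → (10,10,-8)
ρ-cycle length = 6 (tail of 0 descent steps not counted)

6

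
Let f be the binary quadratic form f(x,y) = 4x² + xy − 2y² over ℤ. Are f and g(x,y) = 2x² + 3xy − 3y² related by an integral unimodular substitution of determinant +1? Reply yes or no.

D₁ = 33, D₂ = 33
river cycle of f (length 4): (-2, 3, 3), (3, 3, -2), (-2, 5, 1), (1, 5, -2)
river cycle of g (length 4): (-3, 3, 2), (2, 5, -1), (-1, 5, 2), (2, 3, -3)
cycles differ ⇒ inequivalent

no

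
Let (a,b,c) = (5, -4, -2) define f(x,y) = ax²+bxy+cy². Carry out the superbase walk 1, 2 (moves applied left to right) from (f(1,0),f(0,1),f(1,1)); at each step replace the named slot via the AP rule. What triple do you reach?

start (5,-2,-1) = (f(1,0),f(0,1),f(1,1))
replace slot 1: 2·((-2)+(-1)) − 5 = -11 → (-11,-2,-1)
replace slot 2: 2·((-11)+(-1)) − (-2) = -22 → (-11,-22,-1)

-11,-22,-1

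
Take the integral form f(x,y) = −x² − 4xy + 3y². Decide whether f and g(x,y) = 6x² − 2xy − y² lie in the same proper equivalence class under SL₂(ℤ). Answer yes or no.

D₁ = 28, D₂ = 28
river cycle of f (length 4): (3, 4, -1), (-1, 4, 3), (3, 2, -2), (-2, 2, 3)
river cycle of g (length 4): (-1, 4, 3), (3, 2, -2), (-2, 2, 3), (3, 4, -1)
cycles coincide ⇒ equivalent

yes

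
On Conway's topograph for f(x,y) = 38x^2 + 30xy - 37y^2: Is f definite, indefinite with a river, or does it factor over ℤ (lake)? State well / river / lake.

D = b²−4ac = 30² − 4·38·(-37) = 6524
D > 0 non-square ⇒ indefinite ⇒ periodic river

river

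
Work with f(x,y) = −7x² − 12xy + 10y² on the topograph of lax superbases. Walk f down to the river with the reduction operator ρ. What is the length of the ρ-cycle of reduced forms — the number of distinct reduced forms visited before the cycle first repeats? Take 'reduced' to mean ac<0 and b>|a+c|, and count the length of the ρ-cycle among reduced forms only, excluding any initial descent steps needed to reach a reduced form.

D = 424, ⌊√D⌋ = 20
descent: ρ → (10,12,-7)  [lands on river]
river: ρ → (-7,16,6)
river: ρ → (6,20,-1)
river: ρ → (-1,20,6)
river: ρ → (6,16,-7)
river: ρ → (-7,12,10)
river: ρ → (10,8,-9)
river: ρ → (-9,10,9)
river: ρ → (9,8,-10)
river: ρ → (-10,12,7)
river: ρ → (7,16,-6)
river: ρ → (-6,20,1)
river: ρ → (1,20,-6)
river: ρ → (-6,16,7)
river: ρ → (7,12,-10)
river: ρ → (-10,8,9)
river: ρ → (9,10,-9)
river: ρ → (-9,8,10)
ρ-cycle length = 18 (tail of 1 descent step not counted)

18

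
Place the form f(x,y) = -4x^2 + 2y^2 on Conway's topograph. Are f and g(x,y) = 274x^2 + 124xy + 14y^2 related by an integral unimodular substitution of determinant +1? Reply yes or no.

D₁ = 32, D₂ = 32
river cycle of f (length 2): (2, 4, -2), (-2, 4, 2)
river cycle of g (length 2): (2, 4, -2), (-2, 4, 2)
cycles coincide ⇒ equivalent

yes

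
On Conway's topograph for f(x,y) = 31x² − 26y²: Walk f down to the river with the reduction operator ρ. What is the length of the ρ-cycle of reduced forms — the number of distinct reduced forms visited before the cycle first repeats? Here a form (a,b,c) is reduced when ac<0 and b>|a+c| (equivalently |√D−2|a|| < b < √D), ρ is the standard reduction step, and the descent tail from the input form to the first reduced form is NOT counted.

D = 3224, ⌊√D⌋ = 56
descent: ρ → (-26,52,5)  [lands on river]
river: ρ → (5,48,-46)
river: ρ → (-46,44,7)
river: ρ → (7,54,-11)
river: ρ → (-11,56,2)
river: ρ → (2,56,-11)
river: ρ → (-11,54,7)
river: ρ → (7,44,-46)
river: ρ → (-46,48,5)
river: ρ → (5,52,-26)
ρ-cycle length = 10 (tail of 1 descent step not counted)

10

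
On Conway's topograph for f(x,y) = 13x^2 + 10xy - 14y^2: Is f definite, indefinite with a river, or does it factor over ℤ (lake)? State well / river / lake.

D = b²−4ac = 10² − 4·13·(-14) = 828
D > 0 non-square ⇒ indefinite ⇒ periodic river

river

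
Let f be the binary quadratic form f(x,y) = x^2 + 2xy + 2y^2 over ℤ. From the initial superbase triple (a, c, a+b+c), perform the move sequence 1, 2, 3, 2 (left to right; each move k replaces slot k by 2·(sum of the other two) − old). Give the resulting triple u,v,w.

start (1,2,5) = (f(1,0),f(0,1),f(1,1))
replace slot 1: 2·(2+5) − 1 = 13 → (13,2,5)
replace slot 2: 2·(13+5) − 2 = 34 → (13,34,5)
replace slot 3: 2·(13+34) − 5 = 89 → (13,34,89)
replace slot 2: 2·(13+89) − 34 = 170 → (13,170,89)

13,170,89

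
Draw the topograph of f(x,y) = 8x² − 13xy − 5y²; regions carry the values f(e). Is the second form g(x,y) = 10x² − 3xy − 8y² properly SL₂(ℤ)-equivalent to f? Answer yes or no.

D₁ = 329, D₂ = 329
river cycle of f (length 16): (-5, 13, 8), (8, 3, -10), (-10, 17, 1), (1, 17, -10), (-10, 3, 8), (8, 13, -5), (-5, 17, 2), (2, 15, -13), (-13, 11, 4), (4, 13, -10), … (6 more)
river cycle of g (length 16): (-8, 3, 10), (10, 17, -1), (-1, 17, 10), (10, 3, -8), (-8, 13, 5), (5, 17, -2), (-2, 15, 13), (13, 11, -4), (-4, 13, 10), (10, 7, -7), … (6 more)
cycles differ ⇒ inequivalent

no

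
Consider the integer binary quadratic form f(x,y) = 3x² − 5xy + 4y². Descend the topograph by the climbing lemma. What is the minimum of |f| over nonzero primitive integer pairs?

translate: b→1 (≡-5 mod 6), so (3,-5,4)→(3,1,2)
flip: (3,1,2)→(2,-1,3)
reduced (well bottom): (2,-1,3) with a≤c, −a<b≤a
well minimum = a = 2

2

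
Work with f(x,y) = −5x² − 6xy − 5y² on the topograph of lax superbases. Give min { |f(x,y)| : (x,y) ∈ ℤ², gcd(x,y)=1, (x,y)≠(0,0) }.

translate: b→-4 (≡6 mod 10), so (5,6,5)→(5,-4,4)
flip: (5,-4,4)→(4,4,5)
reduced (well bottom): (4,4,5) with a≤c, −a<b≤a
well minimum |f| = |-4| = 4 (negative-definite)

4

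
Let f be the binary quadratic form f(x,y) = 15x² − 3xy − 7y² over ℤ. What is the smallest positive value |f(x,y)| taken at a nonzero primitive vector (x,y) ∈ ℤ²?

descent: ρ → (-7,17,5)  [lands on river]
river: ρ → (5,13,-13)
river: ρ → (-13,13,5)
river: ρ → (5,17,-7)
river: ρ → (-7,11,11)
river: ρ → (11,11,-7)
closes: descent 1, river 6
min |a| on river = 5

5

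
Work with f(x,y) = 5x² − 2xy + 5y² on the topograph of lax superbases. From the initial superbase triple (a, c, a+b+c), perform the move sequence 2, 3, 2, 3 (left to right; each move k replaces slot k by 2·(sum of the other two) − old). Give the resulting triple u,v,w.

start (5,5,8) = (f(1,0),f(0,1),f(1,1))
replace slot 2: 2·(5+8) − 5 = 21 → (5,21,8)
replace slot 3: 2·(5+21) − 8 = 44 → (5,21,44)
replace slot 2: 2·(5+44) − 21 = 77 → (5,77,44)
replace slot 3: 2·(5+77) − 44 = 120 → (5,77,120)

5,77,120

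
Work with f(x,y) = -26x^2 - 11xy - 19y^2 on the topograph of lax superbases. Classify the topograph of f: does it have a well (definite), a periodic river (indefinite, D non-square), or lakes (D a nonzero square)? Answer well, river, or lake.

D = b²−4ac = (-11)² − 4·(-26)·(-19) = -1855
D < 0 ⇒ definite ⇒ every region one sign ⇒ single well

well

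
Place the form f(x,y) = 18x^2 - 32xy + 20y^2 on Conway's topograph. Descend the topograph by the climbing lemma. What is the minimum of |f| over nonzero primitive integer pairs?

translate: b→4 (≡-32 mod 36), so (18,-32,20)→(18,4,6)
flip: (18,4,6)→(6,-4,18)
reduced (well bottom): (6,-4,18) with a≤c, −a<b≤a
well minimum = a = 6

6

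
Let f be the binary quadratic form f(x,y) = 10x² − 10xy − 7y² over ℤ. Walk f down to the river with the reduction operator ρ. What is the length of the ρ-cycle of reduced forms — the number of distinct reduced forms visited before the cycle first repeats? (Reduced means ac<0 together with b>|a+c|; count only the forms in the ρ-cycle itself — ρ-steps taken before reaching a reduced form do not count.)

D = 380, ⌊√D⌋ = 19
descent: ρ → (-7,10,10)  [lands on river]
river: ρ → (10,10,-7)
river: ρ → (-7,18,2)
river: ρ → (2,18,-7)
ρ-cycle length = 4 (tail of 1 descent step not counted)

4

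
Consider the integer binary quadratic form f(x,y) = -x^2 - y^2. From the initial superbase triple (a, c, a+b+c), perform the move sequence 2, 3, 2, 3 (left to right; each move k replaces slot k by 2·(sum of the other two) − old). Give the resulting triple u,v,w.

start (-1,-1,-2) = (f(1,0),f(0,1),f(1,1))
replace slot 2: 2·((-1)+(-2)) − (-1) = -5 → (-1,-5,-2)
replace slot 3: 2·((-1)+(-5)) − (-2) = -10 → (-1,-5,-10)
replace slot 2: 2·((-1)+(-10)) − (-5) = -17 → (-1,-17,-10)
replace slot 3: 2·((-1)+(-17)) − (-10) = -26 → (-1,-17,-26)

-1,-17,-26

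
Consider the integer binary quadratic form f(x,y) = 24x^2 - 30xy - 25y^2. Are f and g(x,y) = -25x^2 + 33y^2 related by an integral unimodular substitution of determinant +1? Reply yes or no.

D₁ = 3300, D₂ = 3300
river cycle of f (length 14): (-25, 30, 24), (24, 18, -31), (-31, 44, 11), (11, 44, -31), (-31, 18, 24), (24, 30, -25), (-25, 20, 29), (29, 38, -16), (-16, 26, 41), (41, 56, -1), … (4 more)
river cycle of g (length 12): (-25, 50, 8), (8, 46, -37), (-37, 28, 17), (17, 40, -25), (-25, 10, 32), (32, 54, -3), (-3, 54, 32), (32, 10, -25), (-25, 40, 17), (17, 28, -37), … (2 more)
cycles differ ⇒ inequivalent

no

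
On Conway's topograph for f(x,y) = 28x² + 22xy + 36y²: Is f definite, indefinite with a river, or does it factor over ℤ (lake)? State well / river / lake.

D = b²−4ac = 22² − 4·28·36 = -3548
D < 0 ⇒ definite ⇒ every region one sign ⇒ single well

well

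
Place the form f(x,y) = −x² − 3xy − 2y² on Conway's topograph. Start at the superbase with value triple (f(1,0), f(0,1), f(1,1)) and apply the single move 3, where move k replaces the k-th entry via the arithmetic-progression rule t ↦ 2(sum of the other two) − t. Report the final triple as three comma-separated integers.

start (-1,-2,-6) = (f(1,0),f(0,1),f(1,1))
replace slot 3: 2·((-1)+(-2)) − (-6) = 0 → (-1,-2,0)

-1,-2,0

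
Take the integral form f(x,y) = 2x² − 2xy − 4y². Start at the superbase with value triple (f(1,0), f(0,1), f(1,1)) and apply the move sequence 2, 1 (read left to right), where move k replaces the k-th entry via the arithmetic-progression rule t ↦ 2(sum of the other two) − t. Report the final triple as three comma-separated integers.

start (2,-4,-4) = (f(1,0),f(0,1),f(1,1))
replace slot 2: 2·(2+(-4)) − (-4) = 0 → (2,0,-4)
replace slot 1: 2·(0+(-4)) − 2 = -10 → (-10,0,-4)

-10,0,-4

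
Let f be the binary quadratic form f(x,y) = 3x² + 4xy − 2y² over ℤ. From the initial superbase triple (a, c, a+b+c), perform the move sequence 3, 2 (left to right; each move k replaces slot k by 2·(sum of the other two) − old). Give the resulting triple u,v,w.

start (3,-2,5) = (f(1,0),f(0,1),f(1,1))
replace slot 3: 2·(3+(-2)) − 5 = -3 → (3,-2,-3)
replace slot 2: 2·(3+(-3)) − (-2) = 2 → (3,2,-3)

3,2,-3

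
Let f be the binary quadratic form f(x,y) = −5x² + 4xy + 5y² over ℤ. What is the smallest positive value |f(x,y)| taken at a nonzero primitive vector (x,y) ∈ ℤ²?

river: ρ → (5,6,-4)
river: ρ → (-4,10,1)
river: ρ → (1,10,-4)
river: ρ → (-4,6,5)
river: ρ → (5,4,-5)
river: ρ → (-5,6,4)
river: ρ → (4,10,-1)
river: ρ → (-1,10,4)
river: ρ → (4,6,-5)
river: ρ → (-5,4,5)
closes: descent 0, river 10
min |a| on river = 1

1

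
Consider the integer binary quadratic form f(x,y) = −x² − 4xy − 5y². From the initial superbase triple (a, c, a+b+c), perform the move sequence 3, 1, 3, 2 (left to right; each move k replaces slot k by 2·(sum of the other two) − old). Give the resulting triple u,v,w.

start (-1,-5,-10) = (f(1,0),f(0,1),f(1,1))
replace slot 3: 2·((-1)+(-5)) − (-10) = -2 → (-1,-5,-2)
replace slot 1: 2·((-5)+(-2)) − (-1) = -13 → (-13,-5,-2)
replace slot 3: 2·((-13)+(-5)) − (-2) = -34 → (-13,-5,-34)
replace slot 2: 2·((-13)+(-34)) − (-5) = -89 → (-13,-89,-34)

-13,-89,-34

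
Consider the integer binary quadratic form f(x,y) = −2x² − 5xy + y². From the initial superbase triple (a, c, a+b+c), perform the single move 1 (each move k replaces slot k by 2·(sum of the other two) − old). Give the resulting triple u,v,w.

start (-2,1,-6) = (f(1,0),f(0,1),f(1,1))
replace slot 1: 2·(1+(-6)) − (-2) = -8 → (-8,1,-6)

-8,1,-6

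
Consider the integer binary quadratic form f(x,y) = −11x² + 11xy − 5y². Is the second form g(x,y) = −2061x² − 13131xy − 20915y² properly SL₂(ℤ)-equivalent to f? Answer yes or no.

D₁ = -99, D₂ = -99
f is negative-definite; reduce −f:
−f: translate: b→11 (≡-11 mod 22), so (11,-11,5)→(11,11,5)
−f: flip: (11,11,5)→(5,-11,11)
−f: translate: b→-1 (≡-11 mod 10), so (5,-11,11)→(5,-1,5)
−f: flip: (5,-1,5)→(5,1,5)
−f: reduced (well bottom): (5,1,5) with a≤c, −a<b≤a
flip sign back: reduced form of f is (-5,-1,-5)
g is negative-definite; reduce −g:
−g: translate: b→765 (≡13131 mod 4122), so (2061,13131,20915)→(2061,765,71)
−g: flip: (2061,765,71)→(71,-765,2061)
−g: translate: b→-55 (≡-765 mod 142), so (71,-765,2061)→(71,-55,11)
−g: flip: (71,-55,11)→(11,55,71)
−g: translate: b→11 (≡55 mod 22), so (11,55,71)→(11,11,5)
−g: flip: (11,11,5)→(5,-11,11)
−g: translate: b→-1 (≡-11 mod 10), so (5,-11,11)→(5,-1,5)
−g: flip: (5,-1,5)→(5,1,5)
−g: reduced (well bottom): (5,1,5) with a≤c, −a<b≤a
flip sign back: reduced form of g is (-5,-1,-5)
reduced forms (-5, -1, -5) vs (-5, -1, -5) ⇒ equivalent

yes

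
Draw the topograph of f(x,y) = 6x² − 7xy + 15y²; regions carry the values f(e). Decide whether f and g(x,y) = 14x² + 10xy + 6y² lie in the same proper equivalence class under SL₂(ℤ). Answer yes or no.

D₁ = -311, D₂ = -236
discriminants differ ⇒ not SL₂(ℤ)-equivalent

no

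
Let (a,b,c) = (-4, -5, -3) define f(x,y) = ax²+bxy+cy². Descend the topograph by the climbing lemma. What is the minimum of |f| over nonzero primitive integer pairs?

translate: b→-3 (≡5 mod 8), so (4,5,3)→(4,-3,2)
flip: (4,-3,2)→(2,3,4)
translate: b→-1 (≡3 mod 4), so (2,3,4)→(2,-1,3)
reduced (well bottom): (2,-1,3) with a≤c, −a<b≤a
well minimum |f| = |-2| = 2 (negative-definite)

2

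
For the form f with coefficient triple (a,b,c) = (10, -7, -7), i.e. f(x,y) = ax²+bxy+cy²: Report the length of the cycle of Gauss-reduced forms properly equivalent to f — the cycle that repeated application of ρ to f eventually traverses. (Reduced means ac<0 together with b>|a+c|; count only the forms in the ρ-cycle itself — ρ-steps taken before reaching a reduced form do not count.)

D = 329, ⌊√D⌋ = 18
descent: ρ → (-7,7,10)  [lands on river]
river: ρ → (10,13,-4)
river: ρ → (-4,11,13)
river: ρ → (13,15,-2)
river: ρ → (-2,17,5)
river: ρ → (5,13,-8)
river: ρ → (-8,3,10)
river: ρ → (10,17,-1)
river: ρ → (-1,17,10)
river: ρ → (10,3,-8)
river: ρ → (-8,13,5)
river: ρ → (5,17,-2)
river: ρ → (-2,15,13)
river: ρ → (13,11,-4)
river: ρ → (-4,13,10)
river: ρ → (10,7,-7)
ρ-cycle length = 16 (tail of 1 descent step not counted)

16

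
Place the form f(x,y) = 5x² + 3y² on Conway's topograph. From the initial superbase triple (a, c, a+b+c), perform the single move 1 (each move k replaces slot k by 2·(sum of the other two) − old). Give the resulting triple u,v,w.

start (5,3,8) = (f(1,0),f(0,1),f(1,1))
replace slot 1: 2·(3+8) − 5 = 17 → (17,3,8)

17,3,8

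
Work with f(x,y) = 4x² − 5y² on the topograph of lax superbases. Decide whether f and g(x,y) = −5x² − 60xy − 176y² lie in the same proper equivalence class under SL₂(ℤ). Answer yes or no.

D₁ = 80, D₂ = 80
river cycle of f (length 2): (4, 8, -1), (-1, 8, 4)
river cycle of g (length 2): (4, 8, -1), (-1, 8, 4)
cycles coincide ⇒ equivalent

yes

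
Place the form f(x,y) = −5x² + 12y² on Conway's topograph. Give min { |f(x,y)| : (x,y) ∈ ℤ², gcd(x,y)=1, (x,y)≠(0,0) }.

descent: ρ → (12,0,-5)
descent: ρ → (-5,10,7)  [lands on river]
river: ρ → (7,4,-8)
river: ρ → (-8,12,3)
river: ρ → (3,12,-8)
river: ρ → (-8,4,7)
river: ρ → (7,10,-5)
closes: descent 2, river 6
min |a| on river = 3

3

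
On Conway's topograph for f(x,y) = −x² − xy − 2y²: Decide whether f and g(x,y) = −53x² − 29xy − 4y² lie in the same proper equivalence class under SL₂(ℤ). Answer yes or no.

D₁ = -7, D₂ = -7
f is negative-definite; reduce −f:
−f: reduced (well bottom): (1,1,2) with a≤c, −a<b≤a
flip sign back: reduced form of f is (-1,-1,-2)
g is negative-definite; reduce −g:
−g: flip: (53,29,4)→(4,-29,53)
−g: translate: b→3 (≡-29 mod 8), so (4,-29,53)→(4,3,1)
−g: flip: (4,3,1)→(1,-3,4)
−g: translate: b→1 (≡-3 mod 2), so (1,-3,4)→(1,1,2)
−g: reduced (well bottom): (1,1,2) with a≤c, −a<b≤a
flip sign back: reduced form of g is (-1,-1,-2)
reduced forms (-1, -1, -2) vs (-1, -1, -2) ⇒ equivalent

yes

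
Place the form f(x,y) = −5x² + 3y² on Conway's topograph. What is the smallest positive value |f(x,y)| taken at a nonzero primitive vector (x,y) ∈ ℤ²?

descent: ρ → (3,6,-2)  [lands on river]
river: ρ → (-2,6,3)
closes: descent 1, river 2
min |a| on river = 2

2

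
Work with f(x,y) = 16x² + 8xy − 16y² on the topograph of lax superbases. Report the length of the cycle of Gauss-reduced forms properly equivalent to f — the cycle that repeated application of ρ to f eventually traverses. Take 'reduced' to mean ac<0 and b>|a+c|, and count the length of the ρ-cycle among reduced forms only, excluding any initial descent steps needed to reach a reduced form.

D = 1088, ⌊√D⌋ = 32
river: ρ → (-16,24,8)
river: ρ → (8,24,-16)
river: ρ → (-16,8,16)
river: ρ → (16,24,-8)
river: ρ → (-8,24,16)
river: ρ → (16,8,-16)
ρ-cycle length = 6 (tail of 0 descent steps not counted)

6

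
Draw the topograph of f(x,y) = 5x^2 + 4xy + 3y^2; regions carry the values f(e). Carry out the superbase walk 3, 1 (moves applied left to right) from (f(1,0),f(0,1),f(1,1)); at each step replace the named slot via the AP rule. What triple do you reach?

start (5,3,12) = (f(1,0),f(0,1),f(1,1))
replace slot 3: 2·(5+3) − 12 = 4 → (5,3,4)
replace slot 1: 2·(3+4) − 5 = 9 → (9,3,4)

9,3,4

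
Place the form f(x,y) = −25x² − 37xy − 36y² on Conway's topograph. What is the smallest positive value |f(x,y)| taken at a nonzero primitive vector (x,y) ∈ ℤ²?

translate: b→-13 (≡37 mod 50), so (25,37,36)→(25,-13,24)
flip: (25,-13,24)→(24,13,25)
reduced (well bottom): (24,13,25) with a≤c, −a<b≤a
well minimum |f| = |-24| = 24 (negative-definite)

24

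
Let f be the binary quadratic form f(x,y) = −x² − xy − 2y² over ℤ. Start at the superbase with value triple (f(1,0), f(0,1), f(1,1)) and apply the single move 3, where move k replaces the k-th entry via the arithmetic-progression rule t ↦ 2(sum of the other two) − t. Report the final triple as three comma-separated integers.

start (-1,-2,-4) = (f(1,0),f(0,1),f(1,1))
replace slot 3: 2·((-1)+(-2)) − (-4) = -2 → (-1,-2,-2)

-1,-2,-2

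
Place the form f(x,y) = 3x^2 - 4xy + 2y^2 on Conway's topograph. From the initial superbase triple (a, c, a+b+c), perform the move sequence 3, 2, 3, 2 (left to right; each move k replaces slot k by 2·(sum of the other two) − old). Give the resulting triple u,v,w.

start (3,2,1) = (f(1,0),f(0,1),f(1,1))
replace slot 3: 2·(3+2) − 1 = 9 → (3,2,9)
replace slot 2: 2·(3+9) − 2 = 22 → (3,22,9)
replace slot 3: 2·(3+22) − 9 = 41 → (3,22,41)
replace slot 2: 2·(3+41) − 22 = 66 → (3,66,41)

3,66,41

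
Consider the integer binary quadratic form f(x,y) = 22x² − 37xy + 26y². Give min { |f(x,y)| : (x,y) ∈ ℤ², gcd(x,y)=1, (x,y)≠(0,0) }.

translate: b→7 (≡-37 mod 44), so (22,-37,26)→(22,7,11)
flip: (22,7,11)→(11,-7,22)
reduced (well bottom): (11,-7,22) with a≤c, −a<b≤a
well minimum = a = 11

11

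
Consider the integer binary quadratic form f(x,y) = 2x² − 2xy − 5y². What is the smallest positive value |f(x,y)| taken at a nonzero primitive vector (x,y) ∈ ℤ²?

descent: ρ → (-5,2,2)
descent: ρ → (2,6,-1)  [lands on river]
river: ρ → (-1,6,2)
closes: descent 2, river 2
min |a| on river = 1

1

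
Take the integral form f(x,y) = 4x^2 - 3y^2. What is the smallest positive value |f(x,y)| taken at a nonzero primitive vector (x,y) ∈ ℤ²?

descent: ρ → (-3,6,1)  [lands on river]
river: ρ → (1,6,-3)
closes: descent 1, river 2
min |a| on river = 1

1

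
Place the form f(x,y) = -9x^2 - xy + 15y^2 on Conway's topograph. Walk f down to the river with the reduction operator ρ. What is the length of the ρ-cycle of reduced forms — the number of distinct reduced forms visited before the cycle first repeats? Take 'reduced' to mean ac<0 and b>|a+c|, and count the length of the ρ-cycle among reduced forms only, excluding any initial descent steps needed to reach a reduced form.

D = 541, ⌊√D⌋ = 23
descent: ρ → (15,1,-9)
descent: ρ → (-9,17,7)  [lands on river]
river: ρ → (7,11,-15)
river: ρ → (-15,19,3)
river: ρ → (3,23,-1)
river: ρ → (-1,23,3)
river: ρ → (3,19,-15)
river: ρ → (-15,11,7)
river: ρ → (7,17,-9)
river: ρ → (-9,19,5)
river: ρ → (5,21,-5)
river: ρ → (-5,19,9)
river: ρ → (9,17,-7)
river: ρ → (-7,11,15)
river: ρ → (15,19,-3)
river: ρ → (-3,23,1)
river: ρ → (1,23,-3)
river: ρ → (-3,19,15)
river: ρ → (15,11,-7)
river: ρ → (-7,17,9)
river: ρ → (9,19,-5)
river: ρ → (-5,21,5)
river: ρ → (5,19,-9)
ρ-cycle length = 22 (tail of 2 descent steps not counted)

22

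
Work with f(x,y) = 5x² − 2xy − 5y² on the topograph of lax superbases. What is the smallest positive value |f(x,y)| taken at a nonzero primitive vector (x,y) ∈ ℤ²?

descent: ρ → (-5,2,5)  [lands on river]
river: ρ → (5,8,-2)
river: ρ → (-2,8,5)
river: ρ → (5,2,-5)
river: ρ → (-5,8,2)
river: ρ → (2,8,-5)
closes: descent 1, river 6
min |a| on river = 2

2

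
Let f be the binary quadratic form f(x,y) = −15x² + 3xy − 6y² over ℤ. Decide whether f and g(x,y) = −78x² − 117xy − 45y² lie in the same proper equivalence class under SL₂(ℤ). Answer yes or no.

D₁ = -351, D₂ = -351
f is negative-definite; reduce −f:
−f: flip: (15,-3,6)→(6,3,15)
−f: reduced (well bottom): (6,3,15) with a≤c, −a<b≤a
flip sign back: reduced form of f is (-6,-3,-15)
g is negative-definite; reduce −g:
−g: translate: b→-39 (≡117 mod 156), so (78,117,45)→(78,-39,6)
−g: flip: (78,-39,6)→(6,39,78)
−g: translate: b→3 (≡39 mod 12), so (6,39,78)→(6,3,15)
−g: reduced (well bottom): (6,3,15) with a≤c, −a<b≤a
flip sign back: reduced form of g is (-6,-3,-15)
reduced forms (-6, -3, -15) vs (-6, -3, -15) ⇒ equivalent

yes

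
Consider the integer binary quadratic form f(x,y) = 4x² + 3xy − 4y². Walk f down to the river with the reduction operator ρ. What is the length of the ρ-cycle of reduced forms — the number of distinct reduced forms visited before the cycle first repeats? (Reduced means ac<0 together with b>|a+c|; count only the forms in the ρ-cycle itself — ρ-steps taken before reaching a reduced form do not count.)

D = 73, ⌊√D⌋ = 8
river: ρ → (-4,5,3)
river: ρ → (3,7,-2)
river: ρ → (-2,5,6)
river: ρ → (6,7,-1)
river: ρ → (-1,7,6)
river: ρ → (6,5,-2)
river: ρ → (-2,7,3)
river: ρ → (3,5,-4)
river: ρ → (-4,3,4)
river: ρ → (4,5,-3)
river: ρ → (-3,7,2)
river: ρ → (2,5,-6)
river: ρ → (-6,7,1)
river: ρ → (1,7,-6)
river: ρ → (-6,5,2)
river: ρ → (2,7,-3)
river: ρ → (-3,5,4)
river: ρ → (4,3,-4)
ρ-cycle length = 18 (tail of 0 descent steps not counted)

18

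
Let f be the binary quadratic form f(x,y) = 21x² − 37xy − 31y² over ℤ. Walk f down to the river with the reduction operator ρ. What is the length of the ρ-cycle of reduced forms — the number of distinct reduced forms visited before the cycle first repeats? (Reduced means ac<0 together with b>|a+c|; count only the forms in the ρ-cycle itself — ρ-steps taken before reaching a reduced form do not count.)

D = 3973, ⌊√D⌋ = 63
descent: ρ → (-31,37,21)  [lands on river]
river: ρ → (21,47,-21)
river: ρ → (-21,37,31)
river: ρ → (31,25,-27)
river: ρ → (-27,29,29)
river: ρ → (29,29,-27)
river: ρ → (-27,25,31)
river: ρ → (31,37,-21)
river: ρ → (-21,47,21)
river: ρ → (21,37,-31)
river: ρ → (-31,25,27)
river: ρ → (27,29,-29)
river: ρ → (-29,29,27)
river: ρ → (27,25,-31)
ρ-cycle length = 14 (tail of 1 descent step not counted)

14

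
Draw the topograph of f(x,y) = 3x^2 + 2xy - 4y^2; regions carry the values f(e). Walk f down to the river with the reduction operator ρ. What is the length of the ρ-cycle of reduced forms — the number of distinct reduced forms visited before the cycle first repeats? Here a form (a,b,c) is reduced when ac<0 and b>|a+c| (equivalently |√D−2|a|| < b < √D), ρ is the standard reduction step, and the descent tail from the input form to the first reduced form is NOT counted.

D = 52, ⌊√D⌋ = 7
river: ρ → (-4,6,1)
river: ρ → (1,6,-4)
river: ρ → (-4,2,3)
river: ρ → (3,4,-3)
river: ρ → (-3,2,4)
river: ρ → (4,6,-1)
river: ρ → (-1,6,4)
river: ρ → (4,2,-3)
river: ρ → (-3,4,3)
river: ρ → (3,2,-4)
ρ-cycle length = 10 (tail of 0 descent steps not counted)

10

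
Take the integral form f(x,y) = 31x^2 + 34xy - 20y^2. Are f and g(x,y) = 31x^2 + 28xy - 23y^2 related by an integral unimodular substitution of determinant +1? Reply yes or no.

D₁ = 3636, D₂ = 3636
river cycle of f (length 12): (-20, 46, 19), (19, 30, -36), (-36, 42, 13), (13, 36, -45), (-45, 54, 4), (4, 58, -17), (-17, 44, 25), (25, 56, -5), (-5, 54, 36), (36, 18, -23), … (2 more)
river cycle of g (length 12): (-23, 18, 36), (36, 54, -5), (-5, 56, 25), (25, 44, -17), (-17, 58, 4), (4, 54, -45), (-45, 36, 13), (13, 42, -36), (-36, 30, 19), (19, 46, -20), … (2 more)
cycles differ ⇒ inequivalent

no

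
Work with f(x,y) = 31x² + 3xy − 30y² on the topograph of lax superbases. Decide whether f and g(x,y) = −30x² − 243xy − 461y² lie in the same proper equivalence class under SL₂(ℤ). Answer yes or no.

D₁ = 3729, D₂ = 3729
river cycle of f (length 26): (-30, 57, 4), (4, 55, -44), (-44, 33, 15), (15, 57, -8), (-8, 55, 22), (22, 33, -30), (-30, 27, 25), (25, 23, -32), (-32, 41, 16), (16, 55, -11), … (16 more)
river cycle of g (length 26): (-30, 57, 4), (4, 55, -44), (-44, 33, 15), (15, 57, -8), (-8, 55, 22), (22, 33, -30), (-30, 27, 25), (25, 23, -32), (-32, 41, 16), (16, 55, -11), … (16 more)
cycles coincide ⇒ equivalent

yes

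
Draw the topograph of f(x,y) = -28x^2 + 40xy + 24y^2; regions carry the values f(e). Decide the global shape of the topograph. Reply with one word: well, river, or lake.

D = b²−4ac = 40² − 4·(-28)·24 = 4288
D > 0 non-square ⇒ indefinite ⇒ periodic river

river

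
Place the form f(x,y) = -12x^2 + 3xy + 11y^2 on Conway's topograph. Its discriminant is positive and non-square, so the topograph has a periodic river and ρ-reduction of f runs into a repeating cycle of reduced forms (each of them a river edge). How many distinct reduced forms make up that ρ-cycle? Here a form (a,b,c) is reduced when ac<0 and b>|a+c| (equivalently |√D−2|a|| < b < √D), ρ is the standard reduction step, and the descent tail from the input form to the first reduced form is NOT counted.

D = 537, ⌊√D⌋ = 23
river: ρ → (11,19,-4)
river: ρ → (-4,21,6)
river: ρ → (6,15,-13)
river: ρ → (-13,11,8)
river: ρ → (8,21,-3)
river: ρ → (-3,21,8)
river: ρ → (8,11,-13)
river: ρ → (-13,15,6)
river: ρ → (6,21,-4)
river: ρ → (-4,19,11)
river: ρ → (11,3,-12)
river: ρ → (-12,21,2)
river: ρ → (2,23,-1)
river: ρ → (-1,23,2)
river: ρ → (2,21,-12)
river: ρ → (-12,3,11)
ρ-cycle length = 16 (tail of 0 descent steps not counted)

16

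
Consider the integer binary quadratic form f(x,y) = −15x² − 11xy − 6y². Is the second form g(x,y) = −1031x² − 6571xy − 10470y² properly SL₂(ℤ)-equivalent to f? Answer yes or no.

D₁ = -239, D₂ = -239
f is negative-definite; reduce −f:
−f: flip: (15,11,6)→(6,-11,15)
−f: translate: b→1 (≡-11 mod 12), so (6,-11,15)→(6,1,10)
−f: reduced (well bottom): (6,1,10) with a≤c, −a<b≤a
flip sign back: reduced form of f is (-6,-1,-10)
g is negative-definite; reduce −g:
−g: translate: b→385 (≡6571 mod 2062), so (1031,6571,10470)→(1031,385,36)
−g: flip: (1031,385,36)→(36,-385,1031)
−g: translate: b→-25 (≡-385 mod 72), so (36,-385,1031)→(36,-25,6)
−g: flip: (36,-25,6)→(6,25,36)
−g: translate: b→1 (≡25 mod 12), so (6,25,36)→(6,1,10)
−g: reduced (well bottom): (6,1,10) with a≤c, −a<b≤a
flip sign back: reduced form of g is (-6,-1,-10)
reduced forms (-6, -1, -10) vs (-6, -1, -10) ⇒ equivalent

yes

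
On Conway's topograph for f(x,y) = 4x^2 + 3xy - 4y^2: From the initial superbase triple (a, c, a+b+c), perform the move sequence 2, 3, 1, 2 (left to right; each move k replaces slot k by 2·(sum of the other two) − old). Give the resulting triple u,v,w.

start (4,-4,3) = (f(1,0),f(0,1),f(1,1))
replace slot 2: 2·(4+3) − (-4) = 18 → (4,18,3)
replace slot 3: 2·(4+18) − 3 = 41 → (4,18,41)
replace slot 1: 2·(18+41) − 4 = 114 → (114,18,41)
replace slot 2: 2·(114+41) − 18 = 292 → (114,292,41)

114,292,41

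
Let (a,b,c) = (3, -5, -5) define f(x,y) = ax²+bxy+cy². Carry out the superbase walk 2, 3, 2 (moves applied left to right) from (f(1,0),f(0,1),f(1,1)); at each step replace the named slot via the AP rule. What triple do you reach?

start (3,-5,-7) = (f(1,0),f(0,1),f(1,1))
replace slot 2: 2·(3+(-7)) − (-5) = -3 → (3,-3,-7)
replace slot 3: 2·(3+(-3)) − (-7) = 7 → (3,-3,7)
replace slot 2: 2·(3+7) − (-3) = 23 → (3,23,7)

3,23,7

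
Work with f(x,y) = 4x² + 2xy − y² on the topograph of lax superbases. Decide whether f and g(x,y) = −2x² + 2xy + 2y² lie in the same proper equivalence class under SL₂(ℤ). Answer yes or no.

D₁ = 20, D₂ = 20
river cycle of f (length 2): (-1, 4, 1), (1, 4, -1)
river cycle of g (length 2): (2, 2, -2), (-2, 2, 2)
cycles differ ⇒ inequivalent

no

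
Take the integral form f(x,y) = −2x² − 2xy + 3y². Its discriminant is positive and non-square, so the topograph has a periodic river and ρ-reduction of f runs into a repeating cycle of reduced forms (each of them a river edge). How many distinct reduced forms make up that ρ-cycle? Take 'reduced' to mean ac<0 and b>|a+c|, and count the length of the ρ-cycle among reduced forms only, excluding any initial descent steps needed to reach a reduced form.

D = 28, ⌊√D⌋ = 5
descent: ρ → (3,2,-2)  [lands on river]
river: ρ → (-2,2,3)
river: ρ → (3,4,-1)
river: ρ → (-1,4,3)
ρ-cycle length = 4 (tail of 1 descent step not counted)

4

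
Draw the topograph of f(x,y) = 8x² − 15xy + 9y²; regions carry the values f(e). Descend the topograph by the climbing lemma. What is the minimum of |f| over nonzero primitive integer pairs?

translate: b→1 (≡-15 mod 16), so (8,-15,9)→(8,1,2)
flip: (8,1,2)→(2,-1,8)
reduced (well bottom): (2,-1,8) with a≤c, −a<b≤a
well minimum = a = 2

2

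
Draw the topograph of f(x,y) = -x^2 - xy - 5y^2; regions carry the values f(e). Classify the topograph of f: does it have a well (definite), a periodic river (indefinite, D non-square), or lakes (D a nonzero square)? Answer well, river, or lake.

D = b²−4ac = (-1)² − 4·(-1)·(-5) = -19
D < 0 ⇒ definite ⇒ every region one sign ⇒ single well

well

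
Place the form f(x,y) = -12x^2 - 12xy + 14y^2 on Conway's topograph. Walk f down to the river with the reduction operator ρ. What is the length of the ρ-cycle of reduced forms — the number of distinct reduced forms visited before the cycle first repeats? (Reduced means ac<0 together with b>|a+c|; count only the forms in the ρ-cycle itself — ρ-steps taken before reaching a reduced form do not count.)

D = 816, ⌊√D⌋ = 28
descent: ρ → (14,12,-12)  [lands on river]
river: ρ → (-12,12,14)
river: ρ → (14,16,-10)
river: ρ → (-10,24,6)
river: ρ → (6,24,-10)
river: ρ → (-10,16,14)
ρ-cycle length = 6 (tail of 1 descent step not counted)

6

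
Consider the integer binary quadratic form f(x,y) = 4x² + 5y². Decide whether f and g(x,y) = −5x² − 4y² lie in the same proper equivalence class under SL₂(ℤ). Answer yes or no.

D₁ = -80, D₂ = -80
f: reduced (well bottom): (4,0,5) with a≤c, −a<b≤a
g is negative-definite; reduce −g:
−g: flip: (5,0,4)→(4,0,5)
−g: reduced (well bottom): (4,0,5) with a≤c, −a<b≤a
flip sign back: reduced form of g is (-4,0,-5)
reduced forms (4, 0, 5) vs (-4, 0, -5) ⇒ inequivalent

no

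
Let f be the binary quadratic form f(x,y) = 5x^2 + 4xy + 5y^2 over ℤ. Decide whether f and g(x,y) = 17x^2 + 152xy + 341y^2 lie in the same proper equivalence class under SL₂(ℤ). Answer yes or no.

D₁ = -84, D₂ = -84
f: reduced (well bottom): (5,4,5) with a≤c, −a<b≤a
g: translate: b→16 (≡152 mod 34), so (17,152,341)→(17,16,5)
g: flip: (17,16,5)→(5,-16,17)
g: translate: b→4 (≡-16 mod 10), so (5,-16,17)→(5,4,5)
g: reduced (well bottom): (5,4,5) with a≤c, −a<b≤a
reduced forms (5, 4, 5) vs (5, 4, 5) ⇒ equivalent

yes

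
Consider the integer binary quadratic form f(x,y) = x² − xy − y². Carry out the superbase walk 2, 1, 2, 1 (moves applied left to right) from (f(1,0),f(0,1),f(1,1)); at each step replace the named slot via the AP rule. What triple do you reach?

start (1,-1,-1) = (f(1,0),f(0,1),f(1,1))
replace slot 2: 2·(1+(-1)) − (-1) = 1 → (1,1,-1)
replace slot 1: 2·(1+(-1)) − 1 = -1 → (-1,1,-1)
replace slot 2: 2·((-1)+(-1)) − 1 = -5 → (-1,-5,-1)
replace slot 1: 2·((-5)+(-1)) − (-1) = -11 → (-11,-5,-1)

-11,-5,-1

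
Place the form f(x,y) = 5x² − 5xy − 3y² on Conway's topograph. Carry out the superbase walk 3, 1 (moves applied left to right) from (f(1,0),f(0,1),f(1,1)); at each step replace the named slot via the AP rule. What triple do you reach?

start (5,-3,-3) = (f(1,0),f(0,1),f(1,1))
replace slot 3: 2·(5+(-3)) − (-3) = 7 → (5,-3,7)
replace slot 1: 2·((-3)+7) − 5 = 3 → (3,-3,7)

3,-3,7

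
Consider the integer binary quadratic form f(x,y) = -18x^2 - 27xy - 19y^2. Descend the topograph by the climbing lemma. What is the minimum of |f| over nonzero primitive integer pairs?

translate: b→-9 (≡27 mod 36), so (18,27,19)→(18,-9,10)
flip: (18,-9,10)→(10,9,18)
reduced (well bottom): (10,9,18) with a≤c, −a<b≤a
well minimum |f| = |-10| = 10 (negative-definite)

10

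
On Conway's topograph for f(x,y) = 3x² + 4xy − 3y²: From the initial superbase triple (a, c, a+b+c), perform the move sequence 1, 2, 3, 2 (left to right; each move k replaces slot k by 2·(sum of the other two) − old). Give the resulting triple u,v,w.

start (3,-3,4) = (f(1,0),f(0,1),f(1,1))
replace slot 1: 2·((-3)+4) − 3 = -1 → (-1,-3,4)
replace slot 2: 2·((-1)+4) − (-3) = 9 → (-1,9,4)
replace slot 3: 2·((-1)+9) − 4 = 12 → (-1,9,12)
replace slot 2: 2·((-1)+12) − 9 = 13 → (-1,13,12)

-1,13,12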